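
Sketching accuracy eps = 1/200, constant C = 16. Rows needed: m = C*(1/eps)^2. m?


1/eps = 200.
(1/eps)^2 = 40000.
m = 16*40000 = 640000.

640000


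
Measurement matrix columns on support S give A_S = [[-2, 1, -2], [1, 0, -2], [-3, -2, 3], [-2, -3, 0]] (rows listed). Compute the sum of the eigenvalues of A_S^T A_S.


Sum of eigenvalues of A_S^T A_S = trace(A_S^T A_S) = sum of squared column norms of A_S.
A_S^T A_S diagonal: [18, 14, 17].
trace = 18 + 14 + 17 = 49.

49


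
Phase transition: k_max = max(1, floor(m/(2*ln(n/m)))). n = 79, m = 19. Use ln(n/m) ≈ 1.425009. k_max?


n/m = 79/19.
ln(n/m) ≈ 1.425009.
2*ln(n/m) ≈ 2.850018.
m/(2*ln(n/m)) ≈ 19/2.850018 ≈ 6.6666.
floor = 6.
k_max = max(1, 6) = 6.

6


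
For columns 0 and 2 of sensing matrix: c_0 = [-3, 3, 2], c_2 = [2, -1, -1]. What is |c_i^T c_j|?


Inner product: -3*2 + 3*-1 + 2*-1
Products: [-6, -3, -2]
Sum = -11.
|dot| = 11.

11


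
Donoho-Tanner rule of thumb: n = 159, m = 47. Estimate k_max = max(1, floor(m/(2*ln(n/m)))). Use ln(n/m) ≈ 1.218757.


n/m = 159/47.
ln(n/m) ≈ 1.218757.
2*ln(n/m) ≈ 2.437514.
m/(2*ln(n/m)) ≈ 47/2.437514 ≈ 19.2819.
floor = 19.
k_max = max(1, 19) = 19.

19


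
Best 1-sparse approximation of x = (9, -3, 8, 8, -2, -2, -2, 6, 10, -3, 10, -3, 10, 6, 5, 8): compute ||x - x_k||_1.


Sorted |x_i| descending: [10, 10, 10, 9, 8, 8, 8, 6, 6, 5, 3, 3, 3, 2, 2, 2]
Keep top 1: [10]
Tail entries: [10, 10, 9, 8, 8, 8, 6, 6, 5, 3, 3, 3, 2, 2, 2]
L1 error = sum of tail = 85.

85


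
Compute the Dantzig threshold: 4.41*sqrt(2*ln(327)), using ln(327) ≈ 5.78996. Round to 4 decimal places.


ln(327) ≈ 5.78996.
2*ln(n) ≈ 11.57992.
sqrt(2*ln(n)) ≈ sqrt(11.57992) ≈ 3.402928.
threshold ≈ 4.41*3.402928 = 15.00691248 ≈ 15.0069.

15.0069


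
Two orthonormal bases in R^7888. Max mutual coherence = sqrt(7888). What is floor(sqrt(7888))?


88^2 = 7744 <= 7888 < 7921 = 89^2, so 88 <= sqrt(7888) < 89.
floor(sqrt(7888)) = 88.

88


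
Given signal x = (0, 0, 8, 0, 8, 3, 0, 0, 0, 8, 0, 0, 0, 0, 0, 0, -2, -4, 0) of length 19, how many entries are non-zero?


Non-zero positions: [2, 4, 5, 9, 16, 17].
Sparsity = 6.

6


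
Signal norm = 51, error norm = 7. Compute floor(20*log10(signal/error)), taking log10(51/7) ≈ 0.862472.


||x||/||e|| = 51/7.
log10(51/7) ≈ 0.862472.
20*log10(||x||/||e||) ≈ 20*0.862472 = 17.24944.
floor(17.24944) = 17.

17


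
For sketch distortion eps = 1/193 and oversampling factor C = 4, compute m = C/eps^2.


1/eps = 193.
(1/eps)^2 = 37249.
m = 4*37249 = 148996.

148996


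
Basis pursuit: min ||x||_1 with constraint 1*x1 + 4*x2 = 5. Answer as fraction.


Axis intercepts:
  x1 = 5, x2 = 0: L1 = 5
  x1 = 0, x2 = 5/4: L1 = 5/4
x* = (0, 5/4)
||x*||_1 = 5/4.

5/4


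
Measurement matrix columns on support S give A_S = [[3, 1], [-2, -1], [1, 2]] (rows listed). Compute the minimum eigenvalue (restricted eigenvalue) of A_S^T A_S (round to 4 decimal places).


A_S^T A_S = [[14, 7], [7, 6]].
trace = 20.
det = 35.
disc = trace^2 - 4*det = 400 - 4*35 = 260.
sqrt(260) ≈ 16.124515.
lam_min = (20 - sqrt(260))/2 ≈ (20 - 16.124515)/2 = 1.9377425 ≈ 1.9377.

1.9377


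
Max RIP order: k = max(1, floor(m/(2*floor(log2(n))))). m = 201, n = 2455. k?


floor(log2(2455)) = 11.
2*11 = 22.
m/(2*floor(log2(n))) = 201/22 ≈ 9.1364.
floor = 9.
k = max(1, 9) = 9.

9


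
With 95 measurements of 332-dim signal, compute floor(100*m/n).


100*m/n = 100*95/332 ≈ 28.6145.
floor = 28.

28


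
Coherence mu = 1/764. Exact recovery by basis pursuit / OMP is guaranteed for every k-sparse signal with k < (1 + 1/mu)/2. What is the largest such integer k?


1/mu = 764.
1 + 1/mu = 765.
(1 + 1/mu)/2 = 382.5 is not an integer, so k_max = floor(382.5) = 382.

382


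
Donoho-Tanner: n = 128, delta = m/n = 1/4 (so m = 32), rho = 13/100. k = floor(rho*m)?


m = 1/4*128 = 32.
rho = 13/100.
rho*m = 13/100*32 = 4.16.
k = floor(4.16) = 4.

4


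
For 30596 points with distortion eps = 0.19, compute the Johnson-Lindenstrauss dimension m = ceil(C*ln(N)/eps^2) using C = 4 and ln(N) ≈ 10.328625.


ln(30596) ≈ 10.328625.
eps^2 = 0.19^2 = 0.0361.
C*ln(N)/eps^2 ≈ 4*10.328625/0.0361 ≈ 1144.446.
m = ceil(1144.446) = 1145.

1145


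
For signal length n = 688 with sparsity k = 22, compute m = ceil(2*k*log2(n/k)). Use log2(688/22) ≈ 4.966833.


log2(n/k) = log2(688/22) ≈ 4.966833.
2*k*log2(n/k) ≈ 2*22*4.966833 = 218.540652.
m = ceil(218.540652) = 219.

219


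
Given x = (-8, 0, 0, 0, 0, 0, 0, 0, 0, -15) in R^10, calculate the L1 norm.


Non-zero entries: [(0, -8), (9, -15)]
Absolute values: [8, 15]
||x||_1 = sum = 23.

23


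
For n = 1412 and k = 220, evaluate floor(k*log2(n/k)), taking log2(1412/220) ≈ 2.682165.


log2(n/k) = log2(1412/220) ≈ 2.682165.
k*log2(n/k) ≈ 220*2.682165 = 590.0763.
floor(590.0763) = 590.

590


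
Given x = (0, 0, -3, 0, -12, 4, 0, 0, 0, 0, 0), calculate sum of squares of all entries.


Non-zero entries: [(2, -3), (4, -12), (5, 4)]
Squares: [9, 144, 16]
||x||_2^2 = sum = 169.

169


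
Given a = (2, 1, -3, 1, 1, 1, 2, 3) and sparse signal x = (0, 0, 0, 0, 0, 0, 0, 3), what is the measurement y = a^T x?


Non-zero terms: ['3*3']
Products: [9]
y = sum = 9.

9


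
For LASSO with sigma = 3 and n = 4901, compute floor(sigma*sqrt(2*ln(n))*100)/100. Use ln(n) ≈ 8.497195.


ln(4901) ≈ 8.497195.
2*ln(n) ≈ 16.99439.
sqrt(2*ln(n)) ≈ sqrt(16.99439) ≈ 4.122425.
lambda ≈ 3*4.122425 = 12.367275.
floor(lambda*100)/100 = 12.36.

12.36


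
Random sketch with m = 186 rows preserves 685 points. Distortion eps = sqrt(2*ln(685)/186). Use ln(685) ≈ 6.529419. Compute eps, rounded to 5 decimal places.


ln(685) ≈ 6.529419.
2*ln(N)/m ≈ 2*6.529419/186 ≈ 0.07020881.
eps = sqrt(0.07020881) ≈ 0.2649695 ≈ 0.26497.

0.26497


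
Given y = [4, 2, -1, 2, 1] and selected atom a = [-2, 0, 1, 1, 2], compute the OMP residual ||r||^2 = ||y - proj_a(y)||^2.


a^T a = 10.
a^T y = -5.
coeff = -5/10 = -1/2.
||r||^2 = 47/2.

47/2


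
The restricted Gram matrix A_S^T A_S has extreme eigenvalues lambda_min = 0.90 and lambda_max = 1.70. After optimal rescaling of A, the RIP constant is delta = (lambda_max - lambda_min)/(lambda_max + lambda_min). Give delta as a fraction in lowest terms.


lambda_max - lambda_min = 1.70 - 0.90 = 0.80.
lambda_max + lambda_min = 1.70 + 0.90 = 2.60.
delta = 0.80/2.60 = 80/260 = 4/13.

4/13


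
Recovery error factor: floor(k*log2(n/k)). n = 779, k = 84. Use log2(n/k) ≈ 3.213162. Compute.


log2(n/k) = log2(779/84) ≈ 3.213162.
k*log2(n/k) ≈ 84*3.213162 = 269.905608.
floor(269.905608) = 269.

269


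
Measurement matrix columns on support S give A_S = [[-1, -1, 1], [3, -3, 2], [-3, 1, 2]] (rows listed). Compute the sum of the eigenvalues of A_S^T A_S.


Sum of eigenvalues of A_S^T A_S = trace(A_S^T A_S) = sum of squared column norms of A_S.
A_S^T A_S diagonal: [19, 11, 9].
trace = 19 + 11 + 9 = 39.

39


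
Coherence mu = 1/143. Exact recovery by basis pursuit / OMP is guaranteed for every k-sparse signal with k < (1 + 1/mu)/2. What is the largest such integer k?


1/mu = 143.
1 + 1/mu = 144.
(1 + 1/mu)/2 = 72 is an integer and the inequality is strict, so k_max = 72 - 1 = 71.

71


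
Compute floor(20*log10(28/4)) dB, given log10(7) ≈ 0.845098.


||x||/||e|| = 28/4 = 7.
log10(7) ≈ 0.845098.
20*log10(||x||/||e||) ≈ 20*0.845098 = 16.90196.
floor(16.90196) = 16.

16


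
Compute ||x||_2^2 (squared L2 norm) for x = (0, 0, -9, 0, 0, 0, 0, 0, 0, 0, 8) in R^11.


Non-zero entries: [(2, -9), (10, 8)]
Squares: [81, 64]
||x||_2^2 = sum = 145.

145


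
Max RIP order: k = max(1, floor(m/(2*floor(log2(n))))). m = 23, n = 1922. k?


floor(log2(1922)) = 10.
2*10 = 20.
m/(2*floor(log2(n))) = 23/20 ≈ 1.15.
floor = 1.
k = max(1, 1) = 1.

1


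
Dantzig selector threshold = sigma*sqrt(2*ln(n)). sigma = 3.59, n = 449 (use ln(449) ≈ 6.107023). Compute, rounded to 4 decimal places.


ln(449) ≈ 6.107023.
2*ln(n) ≈ 12.214046.
sqrt(2*ln(n)) ≈ sqrt(12.214046) ≈ 3.49486.
threshold ≈ 3.59*3.49486 = 12.5465474 ≈ 12.5465.

12.5465


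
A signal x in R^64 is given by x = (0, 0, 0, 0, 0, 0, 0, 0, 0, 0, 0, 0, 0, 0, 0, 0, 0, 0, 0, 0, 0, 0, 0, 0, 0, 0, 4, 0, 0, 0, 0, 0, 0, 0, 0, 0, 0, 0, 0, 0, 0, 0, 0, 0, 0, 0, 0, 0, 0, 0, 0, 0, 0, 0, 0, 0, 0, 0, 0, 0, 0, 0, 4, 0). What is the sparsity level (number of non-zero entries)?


Non-zero positions: [26, 62].
Sparsity = 2.

2


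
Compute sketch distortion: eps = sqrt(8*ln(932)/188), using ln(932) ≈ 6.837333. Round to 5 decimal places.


ln(932) ≈ 6.837333.
8*ln(N)/m ≈ 8*6.837333/188 ≈ 0.29095034.
eps = sqrt(0.29095034) ≈ 0.5393981 ≈ 0.53940.

0.53940


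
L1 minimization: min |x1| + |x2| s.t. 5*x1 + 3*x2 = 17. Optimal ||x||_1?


Axis intercepts:
  x1 = 17/5, x2 = 0: L1 = 17/5
  x1 = 0, x2 = 17/3: L1 = 17/3
x* = (17/5, 0)
||x*||_1 = 17/5.

17/5


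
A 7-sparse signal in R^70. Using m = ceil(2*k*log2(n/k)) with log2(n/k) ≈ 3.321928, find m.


log2(n/k) = log2(70/7) ≈ 3.321928.
2*k*log2(n/k) ≈ 2*7*3.321928 = 46.506992.
m = ceil(46.506992) = 47.

47


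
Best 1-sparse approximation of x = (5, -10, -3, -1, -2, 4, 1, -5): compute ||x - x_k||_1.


Sorted |x_i| descending: [10, 5, 5, 4, 3, 2, 1, 1]
Keep top 1: [10]
Tail entries: [5, 5, 4, 3, 2, 1, 1]
L1 error = sum of tail = 21.

21


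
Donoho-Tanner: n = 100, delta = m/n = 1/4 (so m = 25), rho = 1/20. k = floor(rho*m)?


m = 1/4*100 = 25.
rho = 1/20.
rho*m = 1/20*25 = 1.25.
k = floor(1.25) = 1.

1


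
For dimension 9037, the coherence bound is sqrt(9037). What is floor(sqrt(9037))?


95^2 = 9025 <= 9037 < 9216 = 96^2, so 95 <= sqrt(9037) < 96.
floor(sqrt(9037)) = 95.

95


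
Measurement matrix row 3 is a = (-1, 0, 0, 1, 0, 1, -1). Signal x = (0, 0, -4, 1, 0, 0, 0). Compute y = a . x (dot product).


Non-zero terms: ['0*-4', '1*1']
Products: [0, 1]
y = sum = 1.

1


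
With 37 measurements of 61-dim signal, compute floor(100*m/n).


100*m/n = 100*37/61 ≈ 60.6557.
floor = 60.

60


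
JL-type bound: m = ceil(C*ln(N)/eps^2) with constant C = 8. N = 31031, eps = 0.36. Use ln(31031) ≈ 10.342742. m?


ln(31031) ≈ 10.342742.
eps^2 = 0.36^2 = 0.1296.
C*ln(N)/eps^2 ≈ 8*10.342742/0.1296 ≈ 638.4409.
m = ceil(638.4409) = 639.

639


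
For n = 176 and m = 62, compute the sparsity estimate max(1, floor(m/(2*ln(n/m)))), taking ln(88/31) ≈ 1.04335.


n/m = 176/62 = 88/31.
ln(n/m) ≈ 1.04335.
2*ln(n/m) ≈ 2.0867.
m/(2*ln(n/m)) ≈ 62/2.0867 ≈ 29.712.
floor = 29.
k_max = max(1, 29) = 29.

29


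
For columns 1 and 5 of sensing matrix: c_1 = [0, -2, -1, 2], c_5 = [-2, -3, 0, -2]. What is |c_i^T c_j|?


Inner product: 0*-2 + -2*-3 + -1*0 + 2*-2
Products: [0, 6, 0, -4]
Sum = 2.
|dot| = 2.

2


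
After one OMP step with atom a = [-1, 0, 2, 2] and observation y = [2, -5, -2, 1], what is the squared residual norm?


a^T a = 9.
a^T y = -4.
coeff = -4/9 = -4/9.
||r||^2 = 290/9.

290/9


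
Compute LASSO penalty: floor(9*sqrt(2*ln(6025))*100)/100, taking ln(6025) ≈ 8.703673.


ln(6025) ≈ 8.703673.
2*ln(n) ≈ 17.407346.
sqrt(2*ln(n)) ≈ sqrt(17.407346) ≈ 4.172211.
lambda ≈ 9*4.172211 = 37.549899.
floor(lambda*100)/100 = 37.54.

37.54


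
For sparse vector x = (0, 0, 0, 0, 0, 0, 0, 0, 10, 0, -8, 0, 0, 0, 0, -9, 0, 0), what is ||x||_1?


Non-zero entries: [(8, 10), (10, -8), (15, -9)]
Absolute values: [10, 8, 9]
||x||_1 = sum = 27.

27


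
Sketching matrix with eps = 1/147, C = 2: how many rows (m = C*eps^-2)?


1/eps = 147.
(1/eps)^2 = 21609.
m = 2*21609 = 43218.

43218


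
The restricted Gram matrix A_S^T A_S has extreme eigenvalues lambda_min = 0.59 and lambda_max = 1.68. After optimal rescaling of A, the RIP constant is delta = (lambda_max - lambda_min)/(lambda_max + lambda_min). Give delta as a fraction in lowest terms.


lambda_max - lambda_min = 1.68 - 0.59 = 1.09.
lambda_max + lambda_min = 1.68 + 0.59 = 2.27.
delta = 1.09/2.27 = 109/227.

109/227


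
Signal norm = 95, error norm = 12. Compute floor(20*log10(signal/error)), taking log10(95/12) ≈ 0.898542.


||x||/||e|| = 95/12.
log10(95/12) ≈ 0.898542.
20*log10(||x||/||e||) ≈ 20*0.898542 = 17.97084.
floor(17.97084) = 17.

17


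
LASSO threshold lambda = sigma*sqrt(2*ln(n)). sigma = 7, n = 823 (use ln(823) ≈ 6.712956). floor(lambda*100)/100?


ln(823) ≈ 6.712956.
2*ln(n) ≈ 13.425912.
sqrt(2*ln(n)) ≈ sqrt(13.425912) ≈ 3.664139.
lambda ≈ 7*3.664139 = 25.648973.
floor(lambda*100)/100 = 25.64.

25.64


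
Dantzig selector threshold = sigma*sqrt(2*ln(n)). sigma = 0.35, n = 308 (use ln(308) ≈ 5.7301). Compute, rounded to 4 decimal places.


ln(308) ≈ 5.7301.
2*ln(n) ≈ 11.4602.
sqrt(2*ln(n)) ≈ sqrt(11.4602) ≈ 3.385292.
threshold ≈ 0.35*3.385292 = 1.1848522 ≈ 1.1849.

1.1849


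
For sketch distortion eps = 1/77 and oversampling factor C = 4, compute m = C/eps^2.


1/eps = 77.
(1/eps)^2 = 5929.
m = 4*5929 = 23716.

23716


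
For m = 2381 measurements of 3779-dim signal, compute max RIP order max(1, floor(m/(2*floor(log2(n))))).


floor(log2(3779)) = 11.
2*11 = 22.
m/(2*floor(log2(n))) = 2381/22 ≈ 108.2273.
floor = 108.
k = max(1, 108) = 108.

108


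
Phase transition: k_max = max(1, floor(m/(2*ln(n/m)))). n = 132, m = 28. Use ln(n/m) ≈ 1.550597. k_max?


n/m = 132/28 = 33/7.
ln(n/m) ≈ 1.550597.
2*ln(n/m) ≈ 3.101194.
m/(2*ln(n/m)) ≈ 28/3.101194 ≈ 9.0288.
floor = 9.
k_max = max(1, 9) = 9.

9


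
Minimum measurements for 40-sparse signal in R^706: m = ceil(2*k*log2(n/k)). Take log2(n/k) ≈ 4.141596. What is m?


log2(n/k) = log2(706/40) ≈ 4.141596.
2*k*log2(n/k) ≈ 2*40*4.141596 = 331.32768.
m = ceil(331.32768) = 332.

332


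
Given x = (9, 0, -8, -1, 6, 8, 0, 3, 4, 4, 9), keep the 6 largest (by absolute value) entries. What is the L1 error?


Sorted |x_i| descending: [9, 9, 8, 8, 6, 4, 4, 3, 1, 0, 0]
Keep top 6: [9, 9, 8, 8, 6, 4]
Tail entries: [4, 3, 1, 0, 0]
L1 error = sum of tail = 8.

8


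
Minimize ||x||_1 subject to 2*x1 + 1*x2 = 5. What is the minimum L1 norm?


Axis intercepts:
  x1 = 5/2, x2 = 0: L1 = 5/2
  x1 = 0, x2 = 5: L1 = 5
x* = (5/2, 0)
||x*||_1 = 5/2.

5/2


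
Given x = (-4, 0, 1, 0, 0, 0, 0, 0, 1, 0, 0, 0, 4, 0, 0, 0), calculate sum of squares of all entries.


Non-zero entries: [(0, -4), (2, 1), (8, 1), (12, 4)]
Squares: [16, 1, 1, 16]
||x||_2^2 = sum = 34.

34


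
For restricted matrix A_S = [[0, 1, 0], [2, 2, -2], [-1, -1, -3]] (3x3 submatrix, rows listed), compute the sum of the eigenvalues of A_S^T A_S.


Sum of eigenvalues of A_S^T A_S = trace(A_S^T A_S) = sum of squared column norms of A_S.
A_S^T A_S diagonal: [5, 6, 13].
trace = 5 + 6 + 13 = 24.

24


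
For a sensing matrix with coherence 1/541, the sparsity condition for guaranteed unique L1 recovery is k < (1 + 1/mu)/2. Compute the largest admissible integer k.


1/mu = 541.
1 + 1/mu = 542.
(1 + 1/mu)/2 = 271 is an integer and the inequality is strict, so k_max = 271 - 1 = 270.

270


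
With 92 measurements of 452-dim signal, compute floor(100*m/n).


100*m/n = 100*92/452 ≈ 20.354.
floor = 20.

20


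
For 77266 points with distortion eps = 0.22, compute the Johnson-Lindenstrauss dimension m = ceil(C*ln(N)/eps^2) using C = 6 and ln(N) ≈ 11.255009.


ln(77266) ≈ 11.255009.
eps^2 = 0.22^2 = 0.0484.
C*ln(N)/eps^2 ≈ 6*11.255009/0.0484 ≈ 1395.249.
m = ceil(1395.249) = 1396.

1396


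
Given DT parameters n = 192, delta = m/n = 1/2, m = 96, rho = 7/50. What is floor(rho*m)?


m = 1/2*192 = 96.
rho = 7/50.
rho*m = 7/50*96 = 13.44.
k = floor(13.44) = 13.

13


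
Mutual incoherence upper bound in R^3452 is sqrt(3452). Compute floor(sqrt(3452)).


58^2 = 3364 <= 3452 < 3481 = 59^2, so 58 <= sqrt(3452) < 59.
floor(sqrt(3452)) = 58.

58


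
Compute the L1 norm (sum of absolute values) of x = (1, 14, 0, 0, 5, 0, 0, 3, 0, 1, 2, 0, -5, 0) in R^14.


Non-zero entries: [(0, 1), (1, 14), (4, 5), (7, 3), (9, 1), (10, 2), (12, -5)]
Absolute values: [1, 14, 5, 3, 1, 2, 5]
||x||_1 = sum = 31.

31


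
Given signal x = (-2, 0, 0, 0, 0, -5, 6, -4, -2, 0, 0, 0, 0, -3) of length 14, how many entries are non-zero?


Non-zero positions: [0, 5, 6, 7, 8, 13].
Sparsity = 6.

6


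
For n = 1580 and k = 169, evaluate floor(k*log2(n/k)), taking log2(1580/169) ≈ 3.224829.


log2(n/k) = log2(1580/169) ≈ 3.224829.
k*log2(n/k) ≈ 169*3.224829 = 544.996101.
floor(544.996101) = 544.

544


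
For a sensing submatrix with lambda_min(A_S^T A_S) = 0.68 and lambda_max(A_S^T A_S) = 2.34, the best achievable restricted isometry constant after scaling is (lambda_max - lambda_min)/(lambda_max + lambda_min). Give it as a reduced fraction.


lambda_max - lambda_min = 2.34 - 0.68 = 1.66.
lambda_max + lambda_min = 2.34 + 0.68 = 3.02.
delta = 1.66/3.02 = 166/302 = 83/151.

83/151


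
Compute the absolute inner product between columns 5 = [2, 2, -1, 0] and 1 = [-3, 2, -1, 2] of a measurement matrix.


Inner product: 2*-3 + 2*2 + -1*-1 + 0*2
Products: [-6, 4, 1, 0]
Sum = -1.
|dot| = 1.

1


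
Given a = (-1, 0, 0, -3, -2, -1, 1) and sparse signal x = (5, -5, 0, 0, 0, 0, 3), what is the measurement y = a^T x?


Non-zero terms: ['-1*5', '0*-5', '1*3']
Products: [-5, 0, 3]
y = sum = -2.

-2


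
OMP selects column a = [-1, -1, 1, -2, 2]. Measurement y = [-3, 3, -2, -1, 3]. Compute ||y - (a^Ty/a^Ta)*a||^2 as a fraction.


a^T a = 11.
a^T y = 6.
coeff = 6/11 = 6/11.
||r||^2 = 316/11.

316/11


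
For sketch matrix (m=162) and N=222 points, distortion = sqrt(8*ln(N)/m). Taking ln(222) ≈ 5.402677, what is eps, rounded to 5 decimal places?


ln(222) ≈ 5.402677.
8*ln(N)/m ≈ 8*5.402677/162 ≈ 0.26679886.
eps = sqrt(0.26679886) ≈ 0.5165258 ≈ 0.51653.

0.51653


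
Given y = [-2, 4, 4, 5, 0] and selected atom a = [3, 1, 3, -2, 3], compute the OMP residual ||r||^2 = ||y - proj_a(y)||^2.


a^T a = 32.
a^T y = 0.
coeff = 0/32 = 0.
||r||^2 = 61.

61


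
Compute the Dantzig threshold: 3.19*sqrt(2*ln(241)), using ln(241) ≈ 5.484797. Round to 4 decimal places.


ln(241) ≈ 5.484797.
2*ln(n) ≈ 10.969594.
sqrt(2*ln(n)) ≈ sqrt(10.969594) ≈ 3.312038.
threshold ≈ 3.19*3.312038 = 10.56540122 ≈ 10.5654.

10.5654


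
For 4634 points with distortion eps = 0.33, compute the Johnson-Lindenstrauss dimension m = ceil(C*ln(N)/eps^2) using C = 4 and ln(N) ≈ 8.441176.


ln(4634) ≈ 8.441176.
eps^2 = 0.33^2 = 0.1089.
C*ln(N)/eps^2 ≈ 4*8.441176/0.1089 ≈ 310.0524.
m = ceil(310.0524) = 311.

311


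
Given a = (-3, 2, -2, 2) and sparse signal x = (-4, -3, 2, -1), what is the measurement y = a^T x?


Non-zero terms: ['-3*-4', '2*-3', '-2*2', '2*-1']
Products: [12, -6, -4, -2]
y = sum = 0.

0


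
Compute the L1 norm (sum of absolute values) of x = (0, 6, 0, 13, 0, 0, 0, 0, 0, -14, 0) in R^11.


Non-zero entries: [(1, 6), (3, 13), (9, -14)]
Absolute values: [6, 13, 14]
||x||_1 = sum = 33.

33


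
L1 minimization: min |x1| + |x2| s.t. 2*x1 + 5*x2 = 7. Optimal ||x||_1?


Axis intercepts:
  x1 = 7/2, x2 = 0: L1 = 7/2
  x1 = 0, x2 = 7/5: L1 = 7/5
x* = (0, 7/5)
||x*||_1 = 7/5.

7/5


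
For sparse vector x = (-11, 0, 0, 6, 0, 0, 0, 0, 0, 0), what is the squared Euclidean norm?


Non-zero entries: [(0, -11), (3, 6)]
Squares: [121, 36]
||x||_2^2 = sum = 157.

157


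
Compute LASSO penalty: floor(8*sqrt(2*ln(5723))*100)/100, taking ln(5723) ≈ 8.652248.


ln(5723) ≈ 8.652248.
2*ln(n) ≈ 17.304496.
sqrt(2*ln(n)) ≈ sqrt(17.304496) ≈ 4.159867.
lambda ≈ 8*4.159867 = 33.278936.
floor(lambda*100)/100 = 33.27.

33.27


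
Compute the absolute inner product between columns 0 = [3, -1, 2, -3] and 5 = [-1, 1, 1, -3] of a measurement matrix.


Inner product: 3*-1 + -1*1 + 2*1 + -3*-3
Products: [-3, -1, 2, 9]
Sum = 7.
|dot| = 7.

7


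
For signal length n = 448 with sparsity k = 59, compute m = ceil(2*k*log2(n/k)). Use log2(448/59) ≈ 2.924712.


log2(n/k) = log2(448/59) ≈ 2.924712.
2*k*log2(n/k) ≈ 2*59*2.924712 = 345.116016.
m = ceil(345.116016) = 346.

346


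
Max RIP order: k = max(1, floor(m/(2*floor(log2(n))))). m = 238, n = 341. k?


floor(log2(341)) = 8.
2*8 = 16.
m/(2*floor(log2(n))) = 238/16 ≈ 14.875.
floor = 14.
k = max(1, 14) = 14.

14


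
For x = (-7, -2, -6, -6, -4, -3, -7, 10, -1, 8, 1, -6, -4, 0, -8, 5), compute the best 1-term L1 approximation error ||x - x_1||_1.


Sorted |x_i| descending: [10, 8, 8, 7, 7, 6, 6, 6, 5, 4, 4, 3, 2, 1, 1, 0]
Keep top 1: [10]
Tail entries: [8, 8, 7, 7, 6, 6, 6, 5, 4, 4, 3, 2, 1, 1, 0]
L1 error = sum of tail = 68.

68


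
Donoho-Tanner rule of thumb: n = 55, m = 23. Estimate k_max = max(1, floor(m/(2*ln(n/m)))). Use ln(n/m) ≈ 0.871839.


n/m = 55/23.
ln(n/m) ≈ 0.871839.
2*ln(n/m) ≈ 1.743678.
m/(2*ln(n/m)) ≈ 23/1.743678 ≈ 13.1905.
floor = 13.
k_max = max(1, 13) = 13.

13


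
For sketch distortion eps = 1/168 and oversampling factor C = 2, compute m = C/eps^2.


1/eps = 168.
(1/eps)^2 = 28224.
m = 2*28224 = 56448.

56448


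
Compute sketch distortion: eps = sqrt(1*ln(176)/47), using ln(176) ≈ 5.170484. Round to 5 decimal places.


ln(176) ≈ 5.170484.
1*ln(N)/m ≈ 1*5.170484/47 ≈ 0.1100103.
eps = sqrt(0.1100103) ≈ 0.331678 ≈ 0.33168.

0.33168


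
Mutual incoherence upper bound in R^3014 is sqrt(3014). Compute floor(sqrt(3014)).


54^2 = 2916 <= 3014 < 3025 = 55^2, so 54 <= sqrt(3014) < 55.
floor(sqrt(3014)) = 54.

54


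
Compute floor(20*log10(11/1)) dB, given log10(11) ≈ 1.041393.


||x||/||e|| = 11/1 = 11.
log10(11) ≈ 1.041393.
20*log10(||x||/||e||) ≈ 20*1.041393 = 20.82786.
floor(20.82786) = 20.

20


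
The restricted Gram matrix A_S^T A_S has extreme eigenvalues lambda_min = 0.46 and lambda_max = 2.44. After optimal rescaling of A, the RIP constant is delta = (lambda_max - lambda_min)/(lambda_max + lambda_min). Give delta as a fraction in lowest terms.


lambda_max - lambda_min = 2.44 - 0.46 = 1.98.
lambda_max + lambda_min = 2.44 + 0.46 = 2.90.
delta = 1.98/2.90 = 198/290 = 99/145.

99/145


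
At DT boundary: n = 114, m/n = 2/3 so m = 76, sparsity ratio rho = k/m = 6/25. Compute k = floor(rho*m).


m = 2/3*114 = 76.
rho = 6/25.
rho*m = 6/25*76 = 18.24.
k = floor(18.24) = 18.

18


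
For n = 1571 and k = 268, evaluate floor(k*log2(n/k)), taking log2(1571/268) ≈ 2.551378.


log2(n/k) = log2(1571/268) ≈ 2.551378.
k*log2(n/k) ≈ 268*2.551378 = 683.769304.
floor(683.769304) = 683.

683


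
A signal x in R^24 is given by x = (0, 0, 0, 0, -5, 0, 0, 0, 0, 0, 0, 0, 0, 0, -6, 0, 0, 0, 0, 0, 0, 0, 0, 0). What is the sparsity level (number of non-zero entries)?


Non-zero positions: [4, 14].
Sparsity = 2.

2


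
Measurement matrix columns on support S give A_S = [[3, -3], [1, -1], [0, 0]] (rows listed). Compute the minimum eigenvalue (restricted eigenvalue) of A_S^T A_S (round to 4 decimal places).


A_S^T A_S = [[10, -10], [-10, 10]].
trace = 20.
det = 0.
disc = trace^2 - 4*det = 400 - 4*0 = 400.
sqrt(400) = 20.
lam_min = (20 - 20)/2 = 0 = 0.0000.

0.0000


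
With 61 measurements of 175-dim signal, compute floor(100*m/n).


100*m/n = 100*61/175 ≈ 34.8571.
floor = 34.

34


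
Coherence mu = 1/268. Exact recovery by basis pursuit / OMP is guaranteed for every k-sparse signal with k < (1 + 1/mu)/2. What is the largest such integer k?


1/mu = 268.
1 + 1/mu = 269.
(1 + 1/mu)/2 = 134.5 is not an integer, so k_max = floor(134.5) = 134.

134


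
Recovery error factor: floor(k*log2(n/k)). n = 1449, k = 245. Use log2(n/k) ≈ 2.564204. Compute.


log2(n/k) = log2(1449/245) ≈ 2.564204.
k*log2(n/k) ≈ 245*2.564204 = 628.22998.
floor(628.22998) = 628.

628


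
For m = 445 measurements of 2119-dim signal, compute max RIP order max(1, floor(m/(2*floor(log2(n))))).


floor(log2(2119)) = 11.
2*11 = 22.
m/(2*floor(log2(n))) = 445/22 ≈ 20.2273.
floor = 20.
k = max(1, 20) = 20.

20


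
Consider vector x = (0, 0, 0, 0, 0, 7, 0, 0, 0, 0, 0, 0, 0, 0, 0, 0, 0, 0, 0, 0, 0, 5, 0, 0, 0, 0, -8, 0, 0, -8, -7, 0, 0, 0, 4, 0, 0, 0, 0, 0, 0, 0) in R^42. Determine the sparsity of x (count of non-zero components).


Non-zero positions: [5, 21, 26, 29, 30, 34].
Sparsity = 6.

6


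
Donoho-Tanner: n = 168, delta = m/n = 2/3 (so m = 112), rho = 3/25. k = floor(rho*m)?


m = 2/3*168 = 112.
rho = 3/25.
rho*m = 3/25*112 = 13.44.
k = floor(13.44) = 13.

13


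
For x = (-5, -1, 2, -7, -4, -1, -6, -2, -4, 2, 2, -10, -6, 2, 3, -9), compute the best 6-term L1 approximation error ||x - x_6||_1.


Sorted |x_i| descending: [10, 9, 7, 6, 6, 5, 4, 4, 3, 2, 2, 2, 2, 2, 1, 1]
Keep top 6: [10, 9, 7, 6, 6, 5]
Tail entries: [4, 4, 3, 2, 2, 2, 2, 2, 1, 1]
L1 error = sum of tail = 23.

23


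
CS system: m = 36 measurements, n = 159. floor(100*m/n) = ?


100*m/n = 100*36/159 ≈ 22.6415.
floor = 22.

22


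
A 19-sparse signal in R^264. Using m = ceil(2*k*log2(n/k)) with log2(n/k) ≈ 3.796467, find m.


log2(n/k) = log2(264/19) ≈ 3.796467.
2*k*log2(n/k) ≈ 2*19*3.796467 = 144.265746.
m = ceil(144.265746) = 145.

145


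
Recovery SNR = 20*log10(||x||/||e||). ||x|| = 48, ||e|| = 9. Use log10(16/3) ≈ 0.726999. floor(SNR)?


||x||/||e|| = 48/9 = 16/3.
log10(16/3) ≈ 0.726999.
20*log10(||x||/||e||) ≈ 20*0.726999 = 14.53998.
floor(14.53998) = 14.

14


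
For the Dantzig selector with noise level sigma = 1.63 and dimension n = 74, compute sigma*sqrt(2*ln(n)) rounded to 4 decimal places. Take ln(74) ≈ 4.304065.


ln(74) ≈ 4.304065.
2*ln(n) ≈ 8.60813.
sqrt(2*ln(n)) ≈ sqrt(8.60813) ≈ 2.933961.
threshold ≈ 1.63*2.933961 = 4.78235643 ≈ 4.7824.

4.7824


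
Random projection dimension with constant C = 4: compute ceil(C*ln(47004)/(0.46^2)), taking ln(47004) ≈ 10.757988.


ln(47004) ≈ 10.757988.
eps^2 = 0.46^2 = 0.2116.
C*ln(N)/eps^2 ≈ 4*10.757988/0.2116 ≈ 203.3646.
m = ceil(203.3646) = 204.

204


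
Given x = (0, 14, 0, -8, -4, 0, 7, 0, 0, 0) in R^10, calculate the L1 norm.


Non-zero entries: [(1, 14), (3, -8), (4, -4), (6, 7)]
Absolute values: [14, 8, 4, 7]
||x||_1 = sum = 33.

33


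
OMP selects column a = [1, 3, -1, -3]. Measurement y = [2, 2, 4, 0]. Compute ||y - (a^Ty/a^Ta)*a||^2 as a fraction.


a^T a = 20.
a^T y = 4.
coeff = 4/20 = 1/5.
||r||^2 = 116/5.

116/5


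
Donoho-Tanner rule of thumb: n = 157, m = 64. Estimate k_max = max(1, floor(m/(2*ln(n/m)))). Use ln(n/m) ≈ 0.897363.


n/m = 157/64.
ln(n/m) ≈ 0.897363.
2*ln(n/m) ≈ 1.794726.
m/(2*ln(n/m)) ≈ 64/1.794726 ≈ 35.66.
floor = 35.
k_max = max(1, 35) = 35.

35


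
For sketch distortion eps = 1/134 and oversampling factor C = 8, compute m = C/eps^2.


1/eps = 134.
(1/eps)^2 = 17956.
m = 8*17956 = 143648.

143648


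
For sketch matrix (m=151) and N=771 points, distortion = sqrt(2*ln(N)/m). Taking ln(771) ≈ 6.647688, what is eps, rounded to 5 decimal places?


ln(771) ≈ 6.647688.
2*ln(N)/m ≈ 2*6.647688/151 ≈ 0.08804885.
eps = sqrt(0.08804885) ≈ 0.2967303 ≈ 0.29673.

0.29673


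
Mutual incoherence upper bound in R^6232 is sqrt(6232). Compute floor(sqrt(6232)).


78^2 = 6084 <= 6232 < 6241 = 79^2, so 78 <= sqrt(6232) < 79.
floor(sqrt(6232)) = 78.

78


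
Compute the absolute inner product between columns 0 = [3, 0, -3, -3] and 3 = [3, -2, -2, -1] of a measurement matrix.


Inner product: 3*3 + 0*-2 + -3*-2 + -3*-1
Products: [9, 0, 6, 3]
Sum = 18.
|dot| = 18.

18


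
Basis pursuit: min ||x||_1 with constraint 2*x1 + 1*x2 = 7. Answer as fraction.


Axis intercepts:
  x1 = 7/2, x2 = 0: L1 = 7/2
  x1 = 0, x2 = 7: L1 = 7
x* = (7/2, 0)
||x*||_1 = 7/2.

7/2


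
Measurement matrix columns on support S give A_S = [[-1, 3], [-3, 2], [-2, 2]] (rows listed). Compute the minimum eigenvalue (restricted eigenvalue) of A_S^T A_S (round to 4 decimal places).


A_S^T A_S = [[14, -13], [-13, 17]].
trace = 31.
det = 69.
disc = trace^2 - 4*det = 961 - 4*69 = 685.
sqrt(685) ≈ 26.172505.
lam_min = (31 - sqrt(685))/2 ≈ (31 - 26.172505)/2 = 2.4137475 ≈ 2.4137.

2.4137


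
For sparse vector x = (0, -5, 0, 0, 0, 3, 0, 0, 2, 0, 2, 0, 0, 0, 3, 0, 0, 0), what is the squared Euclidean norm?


Non-zero entries: [(1, -5), (5, 3), (8, 2), (10, 2), (14, 3)]
Squares: [25, 9, 4, 4, 9]
||x||_2^2 = sum = 51.

51


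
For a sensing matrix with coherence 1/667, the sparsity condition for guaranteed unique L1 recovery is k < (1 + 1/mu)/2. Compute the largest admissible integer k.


1/mu = 667.
1 + 1/mu = 668.
(1 + 1/mu)/2 = 334 is an integer and the inequality is strict, so k_max = 334 - 1 = 333.

333


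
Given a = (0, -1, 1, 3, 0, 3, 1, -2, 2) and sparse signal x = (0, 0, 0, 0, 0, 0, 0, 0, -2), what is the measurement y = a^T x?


Non-zero terms: ['2*-2']
Products: [-4]
y = sum = -4.

-4


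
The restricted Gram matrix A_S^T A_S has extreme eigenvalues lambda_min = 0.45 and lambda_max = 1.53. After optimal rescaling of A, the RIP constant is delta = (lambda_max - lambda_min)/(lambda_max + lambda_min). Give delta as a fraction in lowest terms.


lambda_max - lambda_min = 1.53 - 0.45 = 1.08.
lambda_max + lambda_min = 1.53 + 0.45 = 1.98.
delta = 1.08/1.98 = 108/198 = 6/11.

6/11


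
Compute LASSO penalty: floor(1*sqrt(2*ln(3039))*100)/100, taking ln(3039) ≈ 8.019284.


ln(3039) ≈ 8.019284.
2*ln(n) ≈ 16.038568.
sqrt(2*ln(n)) ≈ sqrt(16.038568) ≈ 4.004818.
lambda ≈ 1*4.004818 = 4.004818.
floor(lambda*100)/100 = 4.00.

4.00


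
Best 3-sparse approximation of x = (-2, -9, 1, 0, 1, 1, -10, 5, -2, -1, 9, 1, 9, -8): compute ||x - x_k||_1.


Sorted |x_i| descending: [10, 9, 9, 9, 8, 5, 2, 2, 1, 1, 1, 1, 1, 0]
Keep top 3: [10, 9, 9]
Tail entries: [9, 8, 5, 2, 2, 1, 1, 1, 1, 1, 0]
L1 error = sum of tail = 31.

31


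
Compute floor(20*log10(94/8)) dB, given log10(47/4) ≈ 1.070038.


||x||/||e|| = 94/8 = 47/4.
log10(47/4) ≈ 1.070038.
20*log10(||x||/||e||) ≈ 20*1.070038 = 21.40076.
floor(21.40076) = 21.

21


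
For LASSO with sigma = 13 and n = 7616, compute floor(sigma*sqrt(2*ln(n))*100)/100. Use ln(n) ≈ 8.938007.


ln(7616) ≈ 8.938007.
2*ln(n) ≈ 17.876014.
sqrt(2*ln(n)) ≈ sqrt(17.876014) ≈ 4.228004.
lambda ≈ 13*4.228004 = 54.964052.
floor(lambda*100)/100 = 54.96.

54.96


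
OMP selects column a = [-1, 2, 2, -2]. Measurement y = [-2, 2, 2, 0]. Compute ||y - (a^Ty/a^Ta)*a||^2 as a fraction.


a^T a = 13.
a^T y = 10.
coeff = 10/13 = 10/13.
||r||^2 = 56/13.

56/13


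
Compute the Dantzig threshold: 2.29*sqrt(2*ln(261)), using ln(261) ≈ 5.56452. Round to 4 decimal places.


ln(261) ≈ 5.56452.
2*ln(n) ≈ 11.12904.
sqrt(2*ln(n)) ≈ sqrt(11.12904) ≈ 3.336022.
threshold ≈ 2.29*3.336022 = 7.63949038 ≈ 7.6395.

7.6395


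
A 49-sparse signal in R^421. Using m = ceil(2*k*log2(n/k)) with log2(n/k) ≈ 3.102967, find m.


log2(n/k) = log2(421/49) ≈ 3.102967.
2*k*log2(n/k) ≈ 2*49*3.102967 = 304.090766.
m = ceil(304.090766) = 305.

305


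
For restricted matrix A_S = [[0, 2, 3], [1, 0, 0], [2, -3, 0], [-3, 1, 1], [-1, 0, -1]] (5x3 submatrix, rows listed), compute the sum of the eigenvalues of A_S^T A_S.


Sum of eigenvalues of A_S^T A_S = trace(A_S^T A_S) = sum of squared column norms of A_S.
A_S^T A_S diagonal: [15, 14, 11].
trace = 15 + 14 + 11 = 40.

40


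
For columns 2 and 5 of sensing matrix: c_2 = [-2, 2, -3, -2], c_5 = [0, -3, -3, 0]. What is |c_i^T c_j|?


Inner product: -2*0 + 2*-3 + -3*-3 + -2*0
Products: [0, -6, 9, 0]
Sum = 3.
|dot| = 3.

3


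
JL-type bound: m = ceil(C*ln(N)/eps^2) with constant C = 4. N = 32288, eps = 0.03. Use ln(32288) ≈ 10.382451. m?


ln(32288) ≈ 10.382451.
eps^2 = 0.03^2 = 0.0009.
C*ln(N)/eps^2 ≈ 4*10.382451/0.0009 ≈ 46144.2267.
m = ceil(46144.2267) = 46145.

46145


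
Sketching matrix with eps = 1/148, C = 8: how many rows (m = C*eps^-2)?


1/eps = 148.
(1/eps)^2 = 21904.
m = 8*21904 = 175232.

175232


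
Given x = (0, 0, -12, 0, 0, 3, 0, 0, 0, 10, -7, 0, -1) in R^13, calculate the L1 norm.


Non-zero entries: [(2, -12), (5, 3), (9, 10), (10, -7), (12, -1)]
Absolute values: [12, 3, 10, 7, 1]
||x||_1 = sum = 33.

33


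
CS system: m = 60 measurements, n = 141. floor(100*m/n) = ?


100*m/n = 100*60/141 ≈ 42.5532.
floor = 42.

42


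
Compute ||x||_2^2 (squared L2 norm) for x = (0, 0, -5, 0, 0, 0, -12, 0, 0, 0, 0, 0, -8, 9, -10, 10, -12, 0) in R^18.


Non-zero entries: [(2, -5), (6, -12), (12, -8), (13, 9), (14, -10), (15, 10), (16, -12)]
Squares: [25, 144, 64, 81, 100, 100, 144]
||x||_2^2 = sum = 658.

658


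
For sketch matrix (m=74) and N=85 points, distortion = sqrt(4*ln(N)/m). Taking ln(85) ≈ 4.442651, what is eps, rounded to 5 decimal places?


ln(85) ≈ 4.442651.
4*ln(N)/m ≈ 4*4.442651/74 ≈ 0.2401433.
eps = sqrt(0.2401433) ≈ 0.4900442 ≈ 0.49004.

0.49004


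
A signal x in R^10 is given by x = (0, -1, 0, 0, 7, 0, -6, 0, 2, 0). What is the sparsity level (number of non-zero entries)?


Non-zero positions: [1, 4, 6, 8].
Sparsity = 4.

4


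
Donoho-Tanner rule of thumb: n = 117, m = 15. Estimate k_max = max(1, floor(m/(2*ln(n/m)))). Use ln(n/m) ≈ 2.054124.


n/m = 117/15 = 39/5.
ln(n/m) ≈ 2.054124.
2*ln(n/m) ≈ 4.108248.
m/(2*ln(n/m)) ≈ 15/4.108248 ≈ 3.6512.
floor = 3.
k_max = max(1, 3) = 3.

3


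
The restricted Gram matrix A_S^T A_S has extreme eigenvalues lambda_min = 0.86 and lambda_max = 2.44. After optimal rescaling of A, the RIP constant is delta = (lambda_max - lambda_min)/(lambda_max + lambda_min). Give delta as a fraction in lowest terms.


lambda_max - lambda_min = 2.44 - 0.86 = 1.58.
lambda_max + lambda_min = 2.44 + 0.86 = 3.30.
delta = 1.58/3.30 = 158/330 = 79/165.

79/165


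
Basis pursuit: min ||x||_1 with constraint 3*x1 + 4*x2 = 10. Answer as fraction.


Axis intercepts:
  x1 = 10/3, x2 = 0: L1 = 10/3
  x1 = 0, x2 = 5/2: L1 = 5/2
x* = (0, 5/2)
||x*||_1 = 5/2.

5/2


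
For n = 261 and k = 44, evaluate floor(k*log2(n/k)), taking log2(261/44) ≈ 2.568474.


log2(n/k) = log2(261/44) ≈ 2.568474.
k*log2(n/k) ≈ 44*2.568474 = 113.012856.
floor(113.012856) = 113.

113


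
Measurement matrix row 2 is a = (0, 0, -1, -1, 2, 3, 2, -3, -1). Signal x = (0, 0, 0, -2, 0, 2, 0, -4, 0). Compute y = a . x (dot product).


Non-zero terms: ['-1*-2', '3*2', '-3*-4']
Products: [2, 6, 12]
y = sum = 20.

20


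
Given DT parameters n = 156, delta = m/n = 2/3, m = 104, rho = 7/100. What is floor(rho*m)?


m = 2/3*156 = 104.
rho = 7/100.
rho*m = 7/100*104 = 7.28.
k = floor(7.28) = 7.

7


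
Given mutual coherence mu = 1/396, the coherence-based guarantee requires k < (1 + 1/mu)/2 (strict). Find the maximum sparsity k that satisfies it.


1/mu = 396.
1 + 1/mu = 397.
(1 + 1/mu)/2 = 198.5 is not an integer, so k_max = floor(198.5) = 198.

198


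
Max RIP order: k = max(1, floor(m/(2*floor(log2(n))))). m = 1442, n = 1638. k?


floor(log2(1638)) = 10.
2*10 = 20.
m/(2*floor(log2(n))) = 1442/20 ≈ 72.1.
floor = 72.
k = max(1, 72) = 72.

72


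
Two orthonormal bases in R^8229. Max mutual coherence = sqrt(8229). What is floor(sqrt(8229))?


90^2 = 8100 <= 8229 < 8281 = 91^2, so 90 <= sqrt(8229) < 91.
floor(sqrt(8229)) = 90.

90


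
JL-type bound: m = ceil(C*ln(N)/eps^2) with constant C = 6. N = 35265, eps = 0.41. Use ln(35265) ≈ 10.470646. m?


ln(35265) ≈ 10.470646.
eps^2 = 0.41^2 = 0.1681.
C*ln(N)/eps^2 ≈ 6*10.470646/0.1681 ≈ 373.7292.
m = ceil(373.7292) = 374.

374


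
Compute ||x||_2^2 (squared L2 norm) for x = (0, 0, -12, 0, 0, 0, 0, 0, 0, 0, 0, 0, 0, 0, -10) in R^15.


Non-zero entries: [(2, -12), (14, -10)]
Squares: [144, 100]
||x||_2^2 = sum = 244.

244


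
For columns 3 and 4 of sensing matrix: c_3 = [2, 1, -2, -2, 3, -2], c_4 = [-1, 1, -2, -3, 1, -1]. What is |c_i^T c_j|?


Inner product: 2*-1 + 1*1 + -2*-2 + -2*-3 + 3*1 + -2*-1
Products: [-2, 1, 4, 6, 3, 2]
Sum = 14.
|dot| = 14.

14


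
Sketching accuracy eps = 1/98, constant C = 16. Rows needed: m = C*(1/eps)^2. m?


1/eps = 98.
(1/eps)^2 = 9604.
m = 16*9604 = 153664.

153664


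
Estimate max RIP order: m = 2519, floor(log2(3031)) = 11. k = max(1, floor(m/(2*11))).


floor(log2(3031)) = 11.
2*11 = 22.
m/(2*floor(log2(n))) = 2519/22 ≈ 114.5.
floor = 114.
k = max(1, 114) = 114.

114


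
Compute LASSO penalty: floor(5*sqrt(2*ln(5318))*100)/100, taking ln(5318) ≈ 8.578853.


ln(5318) ≈ 8.578853.
2*ln(n) ≈ 17.157706.
sqrt(2*ln(n)) ≈ sqrt(17.157706) ≈ 4.142186.
lambda ≈ 5*4.142186 = 20.71093.
floor(lambda*100)/100 = 20.71.

20.71


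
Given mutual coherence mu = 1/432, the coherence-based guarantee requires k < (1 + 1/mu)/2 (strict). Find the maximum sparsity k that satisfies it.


1/mu = 432.
1 + 1/mu = 433.
(1 + 1/mu)/2 = 216.5 is not an integer, so k_max = floor(216.5) = 216.

216


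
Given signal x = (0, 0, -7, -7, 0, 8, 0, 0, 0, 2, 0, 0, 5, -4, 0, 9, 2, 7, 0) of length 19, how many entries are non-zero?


Non-zero positions: [2, 3, 5, 9, 12, 13, 15, 16, 17].
Sparsity = 9.

9


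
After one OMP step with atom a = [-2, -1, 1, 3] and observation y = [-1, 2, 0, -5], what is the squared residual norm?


a^T a = 15.
a^T y = -15.
coeff = -15/15 = -1.
||r||^2 = 15.

15


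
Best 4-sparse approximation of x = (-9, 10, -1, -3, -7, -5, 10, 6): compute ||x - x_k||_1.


Sorted |x_i| descending: [10, 10, 9, 7, 6, 5, 3, 1]
Keep top 4: [10, 10, 9, 7]
Tail entries: [6, 5, 3, 1]
L1 error = sum of tail = 15.

15


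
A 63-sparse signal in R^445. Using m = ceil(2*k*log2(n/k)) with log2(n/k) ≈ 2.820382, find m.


log2(n/k) = log2(445/63) ≈ 2.820382.
2*k*log2(n/k) ≈ 2*63*2.820382 = 355.368132.
m = ceil(355.368132) = 356.

356


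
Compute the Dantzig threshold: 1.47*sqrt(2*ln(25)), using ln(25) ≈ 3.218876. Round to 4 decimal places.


ln(25) ≈ 3.218876.
2*ln(n) ≈ 6.437752.
sqrt(2*ln(n)) ≈ sqrt(6.437752) ≈ 2.537273.
threshold ≈ 1.47*2.537273 = 3.72979131 ≈ 3.7298.

3.7298


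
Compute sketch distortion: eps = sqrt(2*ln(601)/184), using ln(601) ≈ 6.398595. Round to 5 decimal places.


ln(601) ≈ 6.398595.
2*ln(N)/m ≈ 2*6.398595/184 ≈ 0.06954995.
eps = sqrt(0.06954995) ≈ 0.2637232 ≈ 0.26372.

0.26372


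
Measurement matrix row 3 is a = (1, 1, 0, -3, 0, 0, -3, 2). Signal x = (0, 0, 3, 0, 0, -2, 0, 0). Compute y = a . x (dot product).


Non-zero terms: ['0*3', '0*-2']
Products: [0, 0]
y = sum = 0.

0


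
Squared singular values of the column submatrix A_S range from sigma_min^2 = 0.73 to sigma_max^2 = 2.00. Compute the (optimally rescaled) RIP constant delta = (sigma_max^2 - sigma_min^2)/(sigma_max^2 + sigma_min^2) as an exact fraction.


lambda_max - lambda_min = 2.00 - 0.73 = 1.27.
lambda_max + lambda_min = 2.00 + 0.73 = 2.73.
delta = 1.27/2.73 = 127/273.

127/273


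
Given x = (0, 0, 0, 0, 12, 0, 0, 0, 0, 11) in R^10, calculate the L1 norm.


Non-zero entries: [(4, 12), (9, 11)]
Absolute values: [12, 11]
||x||_1 = sum = 23.

23


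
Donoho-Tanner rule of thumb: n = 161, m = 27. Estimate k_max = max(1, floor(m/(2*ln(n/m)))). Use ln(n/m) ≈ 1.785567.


n/m = 161/27.
ln(n/m) ≈ 1.785567.
2*ln(n/m) ≈ 3.571134.
m/(2*ln(n/m)) ≈ 27/3.571134 ≈ 7.5606.
floor = 7.
k_max = max(1, 7) = 7.

7


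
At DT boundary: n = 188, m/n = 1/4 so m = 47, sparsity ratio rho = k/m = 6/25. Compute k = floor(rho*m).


m = 1/4*188 = 47.
rho = 6/25.
rho*m = 6/25*47 = 11.28.
k = floor(11.28) = 11.

11


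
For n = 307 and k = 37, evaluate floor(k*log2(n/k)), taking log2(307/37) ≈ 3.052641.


log2(n/k) = log2(307/37) ≈ 3.052641.
k*log2(n/k) ≈ 37*3.052641 = 112.947717.
floor(112.947717) = 112.

112


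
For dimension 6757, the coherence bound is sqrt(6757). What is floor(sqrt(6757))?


82^2 = 6724 <= 6757 < 6889 = 83^2, so 82 <= sqrt(6757) < 83.
floor(sqrt(6757)) = 82.

82
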